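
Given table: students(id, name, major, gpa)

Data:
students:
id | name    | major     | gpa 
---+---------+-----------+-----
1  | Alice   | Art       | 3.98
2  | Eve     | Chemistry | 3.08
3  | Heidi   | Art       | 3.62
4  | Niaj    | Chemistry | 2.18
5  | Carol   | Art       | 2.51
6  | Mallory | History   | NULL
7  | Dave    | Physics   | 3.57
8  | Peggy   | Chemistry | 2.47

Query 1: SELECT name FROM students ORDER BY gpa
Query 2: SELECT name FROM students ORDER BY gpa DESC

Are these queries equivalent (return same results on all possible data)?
No, not equivalent

Query 1 returns: [('Mallory',), ('Niaj',), ('Peggy',), ('Carol',), ('Eve',), ('Dave',), ('Heidi',), ('Alice',)]
Query 2 returns: [('Alice',), ('Heidi',), ('Dave',), ('Eve',), ('Carol',), ('Peggy',), ('Niaj',), ('Mallory',)]

Reason: ASC vs DESC gives opposite ordering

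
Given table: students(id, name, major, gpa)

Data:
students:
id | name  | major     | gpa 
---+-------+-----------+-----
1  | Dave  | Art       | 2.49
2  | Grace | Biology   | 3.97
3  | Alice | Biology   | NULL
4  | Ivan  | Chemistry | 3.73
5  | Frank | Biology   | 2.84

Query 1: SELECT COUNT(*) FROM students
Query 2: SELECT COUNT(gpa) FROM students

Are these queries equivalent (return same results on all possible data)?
No, not equivalent

Query 1 returns: [(5,)]
Query 2 returns: [(4,)]

Reason: COUNT(*) includes NULLs, COUNT(column) excludes them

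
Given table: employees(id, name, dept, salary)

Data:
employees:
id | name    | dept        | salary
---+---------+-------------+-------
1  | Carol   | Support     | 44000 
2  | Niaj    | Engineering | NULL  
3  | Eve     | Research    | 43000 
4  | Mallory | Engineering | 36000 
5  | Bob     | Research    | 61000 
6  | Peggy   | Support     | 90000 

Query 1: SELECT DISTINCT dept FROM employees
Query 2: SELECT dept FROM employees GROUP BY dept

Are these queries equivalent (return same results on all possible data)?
Yes, equivalent

Both queries return: [('Engineering',), ('Research',), ('Support',)]

Reason: Both get unique depts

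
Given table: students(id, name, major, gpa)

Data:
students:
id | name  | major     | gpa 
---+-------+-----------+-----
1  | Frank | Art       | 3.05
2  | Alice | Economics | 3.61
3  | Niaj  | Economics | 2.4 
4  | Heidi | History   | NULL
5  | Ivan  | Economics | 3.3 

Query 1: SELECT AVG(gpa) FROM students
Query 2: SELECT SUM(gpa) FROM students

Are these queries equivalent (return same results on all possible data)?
No, not equivalent

Query 1 returns: [(3.09,)]
Query 2 returns: [(12.36,)]

Reason: AVG vs SUM give different aggregate values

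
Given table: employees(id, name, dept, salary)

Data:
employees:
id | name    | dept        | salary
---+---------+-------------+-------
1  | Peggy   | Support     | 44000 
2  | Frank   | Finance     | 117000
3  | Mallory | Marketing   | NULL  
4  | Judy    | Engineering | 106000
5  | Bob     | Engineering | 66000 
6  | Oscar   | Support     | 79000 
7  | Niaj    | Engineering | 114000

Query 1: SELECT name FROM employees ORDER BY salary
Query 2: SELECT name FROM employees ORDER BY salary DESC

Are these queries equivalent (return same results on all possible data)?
No, not equivalent

Query 1 returns: [('Mallory',), ('Peggy',), ('Bob',), ('Oscar',), ('Judy',), ('Niaj',), ('Frank',)]
Query 2 returns: [('Frank',), ('Niaj',), ('Judy',), ('Oscar',), ('Bob',), ('Peggy',), ('Mallory',)]

Reason: ASC vs DESC gives opposite ordering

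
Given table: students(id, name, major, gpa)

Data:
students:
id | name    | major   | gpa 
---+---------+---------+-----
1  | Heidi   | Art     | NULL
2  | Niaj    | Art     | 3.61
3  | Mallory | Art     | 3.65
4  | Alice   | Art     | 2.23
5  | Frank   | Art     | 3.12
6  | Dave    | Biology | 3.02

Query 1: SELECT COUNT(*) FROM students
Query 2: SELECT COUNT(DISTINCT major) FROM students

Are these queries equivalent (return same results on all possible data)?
No, not equivalent

Query 1 returns: [(6,)]
Query 2 returns: [(2,)]

Reason: COUNT(*) counts rows, COUNT(DISTINCT major) counts unique majors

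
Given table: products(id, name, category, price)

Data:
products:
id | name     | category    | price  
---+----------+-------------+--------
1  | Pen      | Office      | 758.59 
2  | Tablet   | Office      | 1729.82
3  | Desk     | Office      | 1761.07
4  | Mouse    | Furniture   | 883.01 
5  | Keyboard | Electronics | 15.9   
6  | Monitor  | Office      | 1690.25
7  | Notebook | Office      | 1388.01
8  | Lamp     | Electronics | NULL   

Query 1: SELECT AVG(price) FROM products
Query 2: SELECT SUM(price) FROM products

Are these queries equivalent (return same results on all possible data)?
No, not equivalent

Query 1 returns: [(1175.2357142857143,)]
Query 2 returns: [(8226.65,)]

Reason: AVG vs SUM give different aggregate values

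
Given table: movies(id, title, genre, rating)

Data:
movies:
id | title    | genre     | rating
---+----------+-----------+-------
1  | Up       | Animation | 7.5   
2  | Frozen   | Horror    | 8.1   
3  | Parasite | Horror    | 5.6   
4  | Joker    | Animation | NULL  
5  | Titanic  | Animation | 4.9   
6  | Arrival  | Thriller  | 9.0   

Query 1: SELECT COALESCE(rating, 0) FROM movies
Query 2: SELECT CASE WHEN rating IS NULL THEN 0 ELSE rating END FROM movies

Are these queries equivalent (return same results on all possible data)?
Yes, equivalent

Both queries return: [(0,), (4.9,), (5.6,), (7.5,), (8.1,), (9.0,)]

Reason: COALESCE vs CASE for NULL handling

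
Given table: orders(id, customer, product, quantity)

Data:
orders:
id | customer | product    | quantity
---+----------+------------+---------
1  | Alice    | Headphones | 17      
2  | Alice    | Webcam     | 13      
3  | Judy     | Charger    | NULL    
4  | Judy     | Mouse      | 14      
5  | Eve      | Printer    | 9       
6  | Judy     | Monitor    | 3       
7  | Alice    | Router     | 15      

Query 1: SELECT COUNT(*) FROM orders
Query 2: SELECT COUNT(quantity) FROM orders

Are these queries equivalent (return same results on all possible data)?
No, not equivalent

Query 1 returns: [(7,)]
Query 2 returns: [(6,)]

Reason: COUNT(*) includes NULLs, COUNT(column) excludes them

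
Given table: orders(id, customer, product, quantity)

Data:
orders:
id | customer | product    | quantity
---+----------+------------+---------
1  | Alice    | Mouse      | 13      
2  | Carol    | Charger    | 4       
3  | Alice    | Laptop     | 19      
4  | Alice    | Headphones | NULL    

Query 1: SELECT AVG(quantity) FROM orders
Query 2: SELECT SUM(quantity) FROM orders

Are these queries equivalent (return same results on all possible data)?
No, not equivalent

Query 1 returns: [(12.0,)]
Query 2 returns: [(36,)]

Reason: AVG vs SUM give different aggregate values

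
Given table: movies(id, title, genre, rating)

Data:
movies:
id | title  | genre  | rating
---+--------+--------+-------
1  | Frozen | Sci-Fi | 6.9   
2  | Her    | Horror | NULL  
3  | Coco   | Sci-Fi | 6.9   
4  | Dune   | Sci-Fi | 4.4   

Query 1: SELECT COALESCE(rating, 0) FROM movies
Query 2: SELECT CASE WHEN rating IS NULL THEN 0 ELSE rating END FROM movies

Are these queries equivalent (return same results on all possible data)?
Yes, equivalent

Both queries return: [(0,), (4.4,), (6.9,), (6.9,)]

Reason: COALESCE vs CASE for NULL handling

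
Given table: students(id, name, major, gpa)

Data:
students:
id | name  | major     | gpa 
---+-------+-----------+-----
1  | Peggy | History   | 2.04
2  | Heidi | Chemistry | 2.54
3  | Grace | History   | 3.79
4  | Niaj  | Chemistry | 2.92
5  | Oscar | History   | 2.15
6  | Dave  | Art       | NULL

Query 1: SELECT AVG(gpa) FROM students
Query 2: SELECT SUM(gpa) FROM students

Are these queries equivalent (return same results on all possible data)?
No, not equivalent

Query 1 returns: [(2.6879999999999997,)]
Query 2 returns: [(13.44,)]

Reason: AVG vs SUM give different aggregate values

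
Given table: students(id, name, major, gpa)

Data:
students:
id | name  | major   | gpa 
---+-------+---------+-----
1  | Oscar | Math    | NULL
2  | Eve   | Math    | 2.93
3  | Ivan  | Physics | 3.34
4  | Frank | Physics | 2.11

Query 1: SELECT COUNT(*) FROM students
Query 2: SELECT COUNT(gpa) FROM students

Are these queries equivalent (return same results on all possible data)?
No, not equivalent

Query 1 returns: [(4,)]
Query 2 returns: [(3,)]

Reason: COUNT(*) includes NULLs, COUNT(column) excludes them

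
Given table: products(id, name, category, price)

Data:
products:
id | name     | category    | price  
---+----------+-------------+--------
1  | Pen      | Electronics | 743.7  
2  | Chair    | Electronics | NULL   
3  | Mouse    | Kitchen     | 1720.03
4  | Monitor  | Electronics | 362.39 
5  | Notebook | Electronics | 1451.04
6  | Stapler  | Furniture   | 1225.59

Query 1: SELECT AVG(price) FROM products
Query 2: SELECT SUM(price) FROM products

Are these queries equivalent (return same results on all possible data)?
No, not equivalent

Query 1 returns: [(1100.55,)]
Query 2 returns: [(5502.75,)]

Reason: AVG vs SUM give different aggregate values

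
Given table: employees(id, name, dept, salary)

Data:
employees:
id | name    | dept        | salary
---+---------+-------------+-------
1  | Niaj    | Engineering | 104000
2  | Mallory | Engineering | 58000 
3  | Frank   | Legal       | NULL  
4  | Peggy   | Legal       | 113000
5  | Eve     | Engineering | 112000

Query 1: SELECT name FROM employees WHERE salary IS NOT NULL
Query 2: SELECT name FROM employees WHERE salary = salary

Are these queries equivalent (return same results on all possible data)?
Yes, equivalent

Both queries return: [('Eve',), ('Mallory',), ('Niaj',), ('Peggy',)]

Reason: IS NOT NULL vs self-equality (both exclude NULLs)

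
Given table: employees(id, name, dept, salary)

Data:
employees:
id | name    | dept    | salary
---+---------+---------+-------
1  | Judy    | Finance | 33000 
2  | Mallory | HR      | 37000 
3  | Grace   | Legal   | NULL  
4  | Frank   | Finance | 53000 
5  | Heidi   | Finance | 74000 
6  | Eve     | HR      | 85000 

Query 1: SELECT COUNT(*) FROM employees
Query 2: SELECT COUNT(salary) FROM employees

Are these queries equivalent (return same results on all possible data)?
No, not equivalent

Query 1 returns: [(6,)]
Query 2 returns: [(5,)]

Reason: COUNT(*) includes NULLs, COUNT(column) excludes them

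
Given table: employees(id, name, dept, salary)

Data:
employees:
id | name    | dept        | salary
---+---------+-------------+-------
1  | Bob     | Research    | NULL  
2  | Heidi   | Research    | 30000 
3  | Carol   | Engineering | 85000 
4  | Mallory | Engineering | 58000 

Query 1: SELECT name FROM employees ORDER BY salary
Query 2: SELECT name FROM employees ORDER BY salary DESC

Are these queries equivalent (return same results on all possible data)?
No, not equivalent

Query 1 returns: [('Bob',), ('Heidi',), ('Mallory',), ('Carol',)]
Query 2 returns: [('Carol',), ('Mallory',), ('Heidi',), ('Bob',)]

Reason: ASC vs DESC gives opposite ordering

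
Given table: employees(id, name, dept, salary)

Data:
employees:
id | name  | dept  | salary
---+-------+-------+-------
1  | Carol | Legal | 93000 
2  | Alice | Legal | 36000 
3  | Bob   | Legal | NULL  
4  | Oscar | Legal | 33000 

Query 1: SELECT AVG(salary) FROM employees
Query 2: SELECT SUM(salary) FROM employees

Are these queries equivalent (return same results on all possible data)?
No, not equivalent

Query 1 returns: [(54000.0,)]
Query 2 returns: [(162000,)]

Reason: AVG vs SUM give different aggregate values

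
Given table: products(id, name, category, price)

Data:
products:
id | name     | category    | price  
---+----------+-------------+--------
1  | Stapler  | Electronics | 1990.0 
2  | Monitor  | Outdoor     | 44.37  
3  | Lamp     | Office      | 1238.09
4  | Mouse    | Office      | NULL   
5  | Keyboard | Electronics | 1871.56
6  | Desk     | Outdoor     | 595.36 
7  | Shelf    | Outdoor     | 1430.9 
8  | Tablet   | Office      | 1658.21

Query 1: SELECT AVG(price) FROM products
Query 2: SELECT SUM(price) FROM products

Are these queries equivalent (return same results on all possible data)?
No, not equivalent

Query 1 returns: [(1261.212857142857,)]
Query 2 returns: [(8828.49,)]

Reason: AVG vs SUM give different aggregate values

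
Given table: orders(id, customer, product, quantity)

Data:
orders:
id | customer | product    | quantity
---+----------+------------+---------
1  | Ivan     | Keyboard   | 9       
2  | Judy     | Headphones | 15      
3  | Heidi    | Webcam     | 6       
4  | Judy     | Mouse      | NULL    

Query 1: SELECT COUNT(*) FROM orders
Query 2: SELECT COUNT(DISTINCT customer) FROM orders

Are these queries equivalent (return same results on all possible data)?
No, not equivalent

Query 1 returns: [(4,)]
Query 2 returns: [(3,)]

Reason: COUNT(*) counts rows, COUNT(DISTINCT customer) counts unique customers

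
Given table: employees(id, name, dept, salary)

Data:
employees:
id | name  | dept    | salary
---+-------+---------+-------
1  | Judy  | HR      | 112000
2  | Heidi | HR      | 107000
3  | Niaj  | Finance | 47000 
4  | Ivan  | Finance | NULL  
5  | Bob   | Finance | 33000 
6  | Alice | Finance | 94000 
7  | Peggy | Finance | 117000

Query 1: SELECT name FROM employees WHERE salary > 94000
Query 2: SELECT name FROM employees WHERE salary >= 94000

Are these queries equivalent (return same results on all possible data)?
No, not equivalent

Query 1 returns: [('Judy',), ('Heidi',), ('Peggy',)]
Query 2 returns: [('Judy',), ('Heidi',), ('Alice',), ('Peggy',)]

Reason: > vs >= gives different results when salary = 94000 exists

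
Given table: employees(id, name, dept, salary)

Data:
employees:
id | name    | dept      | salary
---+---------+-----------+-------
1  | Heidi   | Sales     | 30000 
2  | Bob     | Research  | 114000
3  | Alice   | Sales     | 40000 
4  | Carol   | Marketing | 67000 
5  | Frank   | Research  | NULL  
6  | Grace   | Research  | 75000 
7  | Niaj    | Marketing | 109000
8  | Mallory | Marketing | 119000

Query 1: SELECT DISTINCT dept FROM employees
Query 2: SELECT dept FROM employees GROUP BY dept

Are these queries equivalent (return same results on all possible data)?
Yes, equivalent

Both queries return: [('Marketing',), ('Research',), ('Sales',)]

Reason: Both get unique depts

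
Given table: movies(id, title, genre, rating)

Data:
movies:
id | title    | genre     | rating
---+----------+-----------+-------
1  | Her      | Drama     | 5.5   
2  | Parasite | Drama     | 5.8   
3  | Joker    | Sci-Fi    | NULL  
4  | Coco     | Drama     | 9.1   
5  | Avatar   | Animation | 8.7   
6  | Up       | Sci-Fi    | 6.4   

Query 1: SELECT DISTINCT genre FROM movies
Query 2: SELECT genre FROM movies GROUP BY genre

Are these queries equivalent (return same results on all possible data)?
Yes, equivalent

Both queries return: [('Animation',), ('Drama',), ('Sci-Fi',)]

Reason: Both get unique genres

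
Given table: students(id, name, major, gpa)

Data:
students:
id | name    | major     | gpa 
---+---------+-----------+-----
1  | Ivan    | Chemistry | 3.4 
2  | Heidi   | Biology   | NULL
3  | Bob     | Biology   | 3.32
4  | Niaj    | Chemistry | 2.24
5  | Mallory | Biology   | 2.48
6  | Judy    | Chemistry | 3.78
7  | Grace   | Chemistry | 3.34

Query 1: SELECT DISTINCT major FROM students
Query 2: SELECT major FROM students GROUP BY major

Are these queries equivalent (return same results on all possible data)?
Yes, equivalent

Both queries return: [('Biology',), ('Chemistry',)]

Reason: Both get unique majors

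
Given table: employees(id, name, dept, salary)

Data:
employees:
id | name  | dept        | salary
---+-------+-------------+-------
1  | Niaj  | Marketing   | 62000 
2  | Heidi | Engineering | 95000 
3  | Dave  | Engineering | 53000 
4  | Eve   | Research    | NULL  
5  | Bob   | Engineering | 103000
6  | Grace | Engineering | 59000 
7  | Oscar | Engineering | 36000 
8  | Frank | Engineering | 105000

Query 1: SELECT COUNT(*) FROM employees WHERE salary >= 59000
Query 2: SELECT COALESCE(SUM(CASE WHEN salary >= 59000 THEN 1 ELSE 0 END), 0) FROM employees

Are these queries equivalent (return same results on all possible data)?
Yes, equivalent

Both queries return: [(5,)]

Reason: COUNT with WHERE vs conditional SUM (COALESCE handles empty-table NULL)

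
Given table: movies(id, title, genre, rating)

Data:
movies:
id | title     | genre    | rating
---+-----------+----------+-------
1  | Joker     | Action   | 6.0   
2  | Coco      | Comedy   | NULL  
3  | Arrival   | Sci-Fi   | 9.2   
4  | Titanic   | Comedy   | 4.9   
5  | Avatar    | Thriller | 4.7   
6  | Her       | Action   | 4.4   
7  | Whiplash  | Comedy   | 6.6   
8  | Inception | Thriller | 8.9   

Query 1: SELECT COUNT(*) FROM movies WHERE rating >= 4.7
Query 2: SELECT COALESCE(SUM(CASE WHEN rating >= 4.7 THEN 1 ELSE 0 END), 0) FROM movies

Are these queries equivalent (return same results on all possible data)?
Yes, equivalent

Both queries return: [(6,)]

Reason: COUNT with WHERE vs conditional SUM (COALESCE handles empty-table NULL)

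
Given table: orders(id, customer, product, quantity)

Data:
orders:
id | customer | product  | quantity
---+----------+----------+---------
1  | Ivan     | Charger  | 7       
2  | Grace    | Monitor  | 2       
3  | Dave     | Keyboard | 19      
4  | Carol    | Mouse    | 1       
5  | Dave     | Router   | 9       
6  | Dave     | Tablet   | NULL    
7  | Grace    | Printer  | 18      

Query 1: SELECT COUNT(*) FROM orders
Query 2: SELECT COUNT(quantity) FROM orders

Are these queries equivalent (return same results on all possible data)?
No, not equivalent

Query 1 returns: [(7,)]
Query 2 returns: [(6,)]

Reason: COUNT(*) includes NULLs, COUNT(column) excludes them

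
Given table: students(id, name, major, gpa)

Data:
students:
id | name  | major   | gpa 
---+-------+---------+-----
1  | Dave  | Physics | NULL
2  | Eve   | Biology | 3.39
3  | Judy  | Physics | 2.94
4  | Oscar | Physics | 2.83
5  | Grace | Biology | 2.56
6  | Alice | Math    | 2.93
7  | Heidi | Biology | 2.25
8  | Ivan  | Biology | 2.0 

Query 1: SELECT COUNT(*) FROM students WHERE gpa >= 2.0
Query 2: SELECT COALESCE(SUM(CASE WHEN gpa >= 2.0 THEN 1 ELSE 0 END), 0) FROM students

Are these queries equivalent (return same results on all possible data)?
Yes, equivalent

Both queries return: [(7,)]

Reason: COUNT with WHERE vs conditional SUM (COALESCE handles empty-table NULL)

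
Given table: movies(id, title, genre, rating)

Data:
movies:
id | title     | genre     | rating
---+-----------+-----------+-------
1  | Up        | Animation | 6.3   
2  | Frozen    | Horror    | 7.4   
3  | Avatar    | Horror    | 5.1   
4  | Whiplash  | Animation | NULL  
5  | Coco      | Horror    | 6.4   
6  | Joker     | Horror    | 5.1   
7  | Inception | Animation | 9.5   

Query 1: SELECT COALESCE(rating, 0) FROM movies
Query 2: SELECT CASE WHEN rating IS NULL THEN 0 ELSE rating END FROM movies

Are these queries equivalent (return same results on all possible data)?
Yes, equivalent

Both queries return: [(0,), (5.1,), (5.1,), (6.3,), (6.4,), (7.4,), (9.5,)]

Reason: COALESCE vs CASE for NULL handling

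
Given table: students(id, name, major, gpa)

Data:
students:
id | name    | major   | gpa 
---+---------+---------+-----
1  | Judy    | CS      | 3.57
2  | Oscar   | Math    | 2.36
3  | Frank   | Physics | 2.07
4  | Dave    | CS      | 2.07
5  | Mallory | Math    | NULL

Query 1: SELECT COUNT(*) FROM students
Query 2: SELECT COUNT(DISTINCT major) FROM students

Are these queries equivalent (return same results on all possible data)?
No, not equivalent

Query 1 returns: [(5,)]
Query 2 returns: [(3,)]

Reason: COUNT(*) counts rows, COUNT(DISTINCT major) counts unique majors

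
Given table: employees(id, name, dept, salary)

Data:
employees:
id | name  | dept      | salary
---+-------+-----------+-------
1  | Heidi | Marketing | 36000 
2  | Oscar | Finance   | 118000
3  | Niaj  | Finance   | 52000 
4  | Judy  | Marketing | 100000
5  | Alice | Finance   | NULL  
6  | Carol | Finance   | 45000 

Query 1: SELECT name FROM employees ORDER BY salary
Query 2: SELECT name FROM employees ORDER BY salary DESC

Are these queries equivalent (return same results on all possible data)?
No, not equivalent

Query 1 returns: [('Alice',), ('Heidi',), ('Carol',), ('Niaj',), ('Judy',), ('Oscar',)]
Query 2 returns: [('Oscar',), ('Judy',), ('Niaj',), ('Carol',), ('Heidi',), ('Alice',)]

Reason: ASC vs DESC gives opposite ordering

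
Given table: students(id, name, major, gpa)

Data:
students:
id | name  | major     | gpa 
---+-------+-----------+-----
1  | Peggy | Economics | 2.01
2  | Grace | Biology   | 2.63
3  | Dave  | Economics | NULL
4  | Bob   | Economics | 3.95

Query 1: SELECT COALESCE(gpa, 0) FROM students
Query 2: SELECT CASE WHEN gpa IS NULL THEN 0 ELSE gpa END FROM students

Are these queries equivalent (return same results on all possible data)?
Yes, equivalent

Both queries return: [(0,), (2.01,), (2.63,), (3.95,)]

Reason: COALESCE vs CASE for NULL handling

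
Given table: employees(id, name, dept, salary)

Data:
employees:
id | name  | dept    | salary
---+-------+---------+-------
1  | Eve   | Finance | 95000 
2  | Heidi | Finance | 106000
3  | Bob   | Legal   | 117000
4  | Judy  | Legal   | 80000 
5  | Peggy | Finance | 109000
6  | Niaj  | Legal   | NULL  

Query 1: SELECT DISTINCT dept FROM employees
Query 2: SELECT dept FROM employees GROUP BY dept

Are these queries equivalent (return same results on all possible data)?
Yes, equivalent

Both queries return: [('Finance',), ('Legal',)]

Reason: Both get unique depts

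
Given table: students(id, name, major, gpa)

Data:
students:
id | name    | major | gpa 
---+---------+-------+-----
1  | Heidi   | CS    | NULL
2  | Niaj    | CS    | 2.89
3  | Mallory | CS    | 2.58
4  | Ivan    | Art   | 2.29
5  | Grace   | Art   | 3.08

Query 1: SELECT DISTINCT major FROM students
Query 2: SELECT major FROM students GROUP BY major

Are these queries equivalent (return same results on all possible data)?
Yes, equivalent

Both queries return: [('Art',), ('CS',)]

Reason: Both get unique majors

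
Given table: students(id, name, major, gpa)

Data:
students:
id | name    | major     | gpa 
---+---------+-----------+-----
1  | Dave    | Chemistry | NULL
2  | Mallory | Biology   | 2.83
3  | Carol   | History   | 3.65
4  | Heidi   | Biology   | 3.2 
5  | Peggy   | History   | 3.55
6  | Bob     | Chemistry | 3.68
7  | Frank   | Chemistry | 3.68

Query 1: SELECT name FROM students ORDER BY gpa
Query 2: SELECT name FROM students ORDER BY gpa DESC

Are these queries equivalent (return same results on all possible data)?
No, not equivalent

Query 1 returns: [('Dave',), ('Mallory',), ('Heidi',), ('Peggy',), ('Carol',), ('Bob',), ('Frank',)]
Query 2 returns: [('Bob',), ('Frank',), ('Carol',), ('Peggy',), ('Heidi',), ('Mallory',), ('Dave',)]

Reason: ASC vs DESC gives opposite ordering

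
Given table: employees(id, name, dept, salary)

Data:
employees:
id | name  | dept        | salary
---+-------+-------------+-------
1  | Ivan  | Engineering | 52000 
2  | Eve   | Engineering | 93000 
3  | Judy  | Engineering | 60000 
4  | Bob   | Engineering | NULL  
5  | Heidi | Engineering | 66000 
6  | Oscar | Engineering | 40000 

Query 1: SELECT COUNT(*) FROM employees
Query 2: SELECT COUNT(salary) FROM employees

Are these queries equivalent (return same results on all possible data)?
No, not equivalent

Query 1 returns: [(6,)]
Query 2 returns: [(5,)]

Reason: COUNT(*) includes NULLs, COUNT(column) excludes them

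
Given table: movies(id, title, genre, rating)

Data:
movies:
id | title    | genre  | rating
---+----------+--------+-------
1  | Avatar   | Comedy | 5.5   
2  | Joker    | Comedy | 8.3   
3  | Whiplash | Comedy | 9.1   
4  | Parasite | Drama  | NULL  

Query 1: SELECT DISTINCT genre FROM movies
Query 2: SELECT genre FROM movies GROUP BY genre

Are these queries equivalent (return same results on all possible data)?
Yes, equivalent

Both queries return: [('Comedy',), ('Drama',)]

Reason: Both get unique genres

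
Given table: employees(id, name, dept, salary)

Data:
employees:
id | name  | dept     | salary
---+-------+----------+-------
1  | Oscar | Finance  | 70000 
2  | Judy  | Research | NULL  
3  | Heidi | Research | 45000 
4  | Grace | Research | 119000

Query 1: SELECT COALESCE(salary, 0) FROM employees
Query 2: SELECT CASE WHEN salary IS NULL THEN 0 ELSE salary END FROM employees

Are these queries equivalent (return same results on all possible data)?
Yes, equivalent

Both queries return: [(0,), (45000,), (70000,), (119000,)]

Reason: COALESCE vs CASE for NULL handling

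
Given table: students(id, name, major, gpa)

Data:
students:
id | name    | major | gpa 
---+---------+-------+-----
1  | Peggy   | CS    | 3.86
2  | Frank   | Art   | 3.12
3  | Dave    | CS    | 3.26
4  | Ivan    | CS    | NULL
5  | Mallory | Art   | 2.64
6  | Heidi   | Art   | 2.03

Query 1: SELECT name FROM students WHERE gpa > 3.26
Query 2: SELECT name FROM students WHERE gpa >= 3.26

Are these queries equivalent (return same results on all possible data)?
No, not equivalent

Query 1 returns: [('Peggy',)]
Query 2 returns: [('Peggy',), ('Dave',)]

Reason: > vs >= gives different results when gpa = 3.26 exists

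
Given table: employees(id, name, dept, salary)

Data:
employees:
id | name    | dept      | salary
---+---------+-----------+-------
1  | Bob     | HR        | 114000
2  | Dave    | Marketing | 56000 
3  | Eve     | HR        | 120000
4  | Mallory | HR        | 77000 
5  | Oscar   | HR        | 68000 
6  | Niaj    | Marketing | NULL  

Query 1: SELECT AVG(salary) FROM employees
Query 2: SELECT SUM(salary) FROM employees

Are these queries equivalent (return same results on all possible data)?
No, not equivalent

Query 1 returns: [(87000.0,)]
Query 2 returns: [(435000,)]

Reason: AVG vs SUM give different aggregate values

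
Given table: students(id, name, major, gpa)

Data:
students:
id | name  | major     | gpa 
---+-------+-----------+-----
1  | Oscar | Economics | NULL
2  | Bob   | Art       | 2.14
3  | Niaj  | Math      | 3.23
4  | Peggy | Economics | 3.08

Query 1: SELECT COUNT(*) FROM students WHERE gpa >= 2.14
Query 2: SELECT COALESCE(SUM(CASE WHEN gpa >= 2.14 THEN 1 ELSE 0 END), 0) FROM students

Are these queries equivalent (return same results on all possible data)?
Yes, equivalent

Both queries return: [(3,)]

Reason: COUNT with WHERE vs conditional SUM (COALESCE handles empty-table NULL)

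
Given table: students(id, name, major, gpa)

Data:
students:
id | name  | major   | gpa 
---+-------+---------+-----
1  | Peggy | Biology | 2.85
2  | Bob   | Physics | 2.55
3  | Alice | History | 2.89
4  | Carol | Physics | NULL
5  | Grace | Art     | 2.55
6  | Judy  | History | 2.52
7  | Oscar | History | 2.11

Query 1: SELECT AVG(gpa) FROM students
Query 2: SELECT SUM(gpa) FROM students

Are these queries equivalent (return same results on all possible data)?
No, not equivalent

Query 1 returns: [(2.578333333333333,)]
Query 2 returns: [(15.469999999999999,)]

Reason: AVG vs SUM give different aggregate values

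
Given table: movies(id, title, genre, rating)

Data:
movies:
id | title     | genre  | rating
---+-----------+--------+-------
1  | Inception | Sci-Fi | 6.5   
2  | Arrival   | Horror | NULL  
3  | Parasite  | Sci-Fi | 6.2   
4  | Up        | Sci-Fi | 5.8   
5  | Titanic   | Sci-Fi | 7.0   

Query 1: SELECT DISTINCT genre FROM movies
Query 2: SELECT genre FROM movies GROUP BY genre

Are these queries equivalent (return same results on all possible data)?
Yes, equivalent

Both queries return: [('Horror',), ('Sci-Fi',)]

Reason: Both get unique genres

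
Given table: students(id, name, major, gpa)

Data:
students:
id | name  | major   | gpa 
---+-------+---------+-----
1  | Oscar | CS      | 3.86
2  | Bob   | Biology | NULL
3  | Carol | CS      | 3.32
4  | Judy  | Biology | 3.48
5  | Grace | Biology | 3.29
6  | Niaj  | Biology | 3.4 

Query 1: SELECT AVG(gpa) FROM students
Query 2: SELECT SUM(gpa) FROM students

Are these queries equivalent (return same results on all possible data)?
No, not equivalent

Query 1 returns: [(3.47,)]
Query 2 returns: [(17.35,)]

Reason: AVG vs SUM give different aggregate values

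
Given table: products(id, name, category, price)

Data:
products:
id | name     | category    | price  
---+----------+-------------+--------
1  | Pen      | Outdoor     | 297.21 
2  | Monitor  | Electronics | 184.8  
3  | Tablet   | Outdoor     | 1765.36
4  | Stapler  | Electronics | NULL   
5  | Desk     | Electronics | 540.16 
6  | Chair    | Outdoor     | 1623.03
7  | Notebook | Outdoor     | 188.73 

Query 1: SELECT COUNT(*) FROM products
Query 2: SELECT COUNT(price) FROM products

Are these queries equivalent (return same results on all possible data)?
No, not equivalent

Query 1 returns: [(7,)]
Query 2 returns: [(6,)]

Reason: COUNT(*) includes NULLs, COUNT(column) excludes them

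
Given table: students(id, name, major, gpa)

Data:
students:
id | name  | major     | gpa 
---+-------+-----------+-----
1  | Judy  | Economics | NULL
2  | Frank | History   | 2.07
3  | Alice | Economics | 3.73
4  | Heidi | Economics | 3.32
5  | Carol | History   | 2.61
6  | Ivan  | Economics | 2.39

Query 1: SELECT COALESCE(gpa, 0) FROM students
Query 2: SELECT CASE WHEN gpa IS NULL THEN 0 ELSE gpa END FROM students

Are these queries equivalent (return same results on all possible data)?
Yes, equivalent

Both queries return: [(0,), (2.07,), (2.39,), (2.61,), (3.32,), (3.73,)]

Reason: COALESCE vs CASE for NULL handling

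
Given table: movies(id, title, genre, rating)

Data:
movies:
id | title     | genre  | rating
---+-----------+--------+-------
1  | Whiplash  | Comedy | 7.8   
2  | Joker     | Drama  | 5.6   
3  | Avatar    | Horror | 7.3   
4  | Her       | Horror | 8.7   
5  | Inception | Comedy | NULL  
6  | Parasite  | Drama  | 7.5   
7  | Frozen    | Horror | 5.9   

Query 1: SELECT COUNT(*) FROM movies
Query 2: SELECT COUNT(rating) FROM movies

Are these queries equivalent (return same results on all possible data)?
No, not equivalent

Query 1 returns: [(7,)]
Query 2 returns: [(6,)]

Reason: COUNT(*) includes NULLs, COUNT(column) excludes them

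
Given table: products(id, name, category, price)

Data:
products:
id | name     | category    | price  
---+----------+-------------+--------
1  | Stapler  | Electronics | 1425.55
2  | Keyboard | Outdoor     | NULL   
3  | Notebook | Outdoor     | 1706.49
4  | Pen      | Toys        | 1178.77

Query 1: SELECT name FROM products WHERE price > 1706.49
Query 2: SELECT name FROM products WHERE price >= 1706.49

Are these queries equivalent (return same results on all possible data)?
No, not equivalent

Query 1 returns: []
Query 2 returns: [('Notebook',)]

Reason: > vs >= gives different results when price = 1706.49 exists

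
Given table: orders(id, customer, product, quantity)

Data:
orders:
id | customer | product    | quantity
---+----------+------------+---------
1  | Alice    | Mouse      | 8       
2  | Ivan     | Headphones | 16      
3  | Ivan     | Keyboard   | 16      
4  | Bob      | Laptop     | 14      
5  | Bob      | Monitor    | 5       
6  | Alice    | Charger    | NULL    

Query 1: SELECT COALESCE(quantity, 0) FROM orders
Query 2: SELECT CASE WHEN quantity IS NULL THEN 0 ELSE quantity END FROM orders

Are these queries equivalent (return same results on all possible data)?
Yes, equivalent

Both queries return: [(0,), (5,), (8,), (14,), (16,), (16,)]

Reason: COALESCE vs CASE for NULL handling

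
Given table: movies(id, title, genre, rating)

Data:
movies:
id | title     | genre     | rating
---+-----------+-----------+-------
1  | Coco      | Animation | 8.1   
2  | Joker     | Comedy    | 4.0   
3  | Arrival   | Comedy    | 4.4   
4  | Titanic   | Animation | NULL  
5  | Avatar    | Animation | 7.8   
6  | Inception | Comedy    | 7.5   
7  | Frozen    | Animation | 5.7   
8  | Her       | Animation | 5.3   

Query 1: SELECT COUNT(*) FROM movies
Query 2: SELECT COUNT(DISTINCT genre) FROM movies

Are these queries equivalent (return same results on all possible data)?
No, not equivalent

Query 1 returns: [(8,)]
Query 2 returns: [(2,)]

Reason: COUNT(*) counts rows, COUNT(DISTINCT genre) counts unique genres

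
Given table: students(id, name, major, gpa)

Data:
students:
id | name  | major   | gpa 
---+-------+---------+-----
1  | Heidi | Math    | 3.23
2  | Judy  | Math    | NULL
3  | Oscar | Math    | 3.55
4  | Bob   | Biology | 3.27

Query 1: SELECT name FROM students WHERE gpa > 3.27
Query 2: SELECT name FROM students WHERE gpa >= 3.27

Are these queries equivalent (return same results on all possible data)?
No, not equivalent

Query 1 returns: [('Oscar',)]
Query 2 returns: [('Oscar',), ('Bob',)]

Reason: > vs >= gives different results when gpa = 3.27 exists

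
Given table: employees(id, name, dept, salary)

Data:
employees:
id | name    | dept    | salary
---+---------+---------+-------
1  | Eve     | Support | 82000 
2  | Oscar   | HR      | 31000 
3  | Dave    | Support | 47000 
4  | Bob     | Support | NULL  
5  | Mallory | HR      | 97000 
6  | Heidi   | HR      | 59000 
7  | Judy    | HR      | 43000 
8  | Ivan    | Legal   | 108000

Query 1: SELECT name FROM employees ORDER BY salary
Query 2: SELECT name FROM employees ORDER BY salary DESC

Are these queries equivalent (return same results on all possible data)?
No, not equivalent

Query 1 returns: [('Bob',), ('Oscar',), ('Judy',), ('Dave',), ('Heidi',), ('Eve',), ('Mallory',), ('Ivan',)]
Query 2 returns: [('Ivan',), ('Mallory',), ('Eve',), ('Heidi',), ('Dave',), ('Judy',), ('Oscar',), ('Bob',)]

Reason: ASC vs DESC gives opposite ordering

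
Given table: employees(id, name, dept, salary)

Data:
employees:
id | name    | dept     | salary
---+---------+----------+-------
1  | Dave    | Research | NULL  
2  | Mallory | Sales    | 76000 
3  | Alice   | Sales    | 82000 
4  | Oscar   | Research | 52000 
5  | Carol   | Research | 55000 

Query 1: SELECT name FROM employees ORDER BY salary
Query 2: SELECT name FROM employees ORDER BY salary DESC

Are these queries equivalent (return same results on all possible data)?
No, not equivalent

Query 1 returns: [('Dave',), ('Oscar',), ('Carol',), ('Mallory',), ('Alice',)]
Query 2 returns: [('Alice',), ('Mallory',), ('Carol',), ('Oscar',), ('Dave',)]

Reason: ASC vs DESC gives opposite ordering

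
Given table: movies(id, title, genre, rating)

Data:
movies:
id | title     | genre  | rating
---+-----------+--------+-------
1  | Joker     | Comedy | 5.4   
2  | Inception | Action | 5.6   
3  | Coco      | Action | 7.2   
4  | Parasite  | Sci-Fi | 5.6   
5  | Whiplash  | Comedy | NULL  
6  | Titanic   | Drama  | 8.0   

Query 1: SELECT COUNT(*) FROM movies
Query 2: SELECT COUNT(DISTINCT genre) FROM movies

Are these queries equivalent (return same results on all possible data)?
No, not equivalent

Query 1 returns: [(6,)]
Query 2 returns: [(4,)]

Reason: COUNT(*) counts rows, COUNT(DISTINCT genre) counts unique genres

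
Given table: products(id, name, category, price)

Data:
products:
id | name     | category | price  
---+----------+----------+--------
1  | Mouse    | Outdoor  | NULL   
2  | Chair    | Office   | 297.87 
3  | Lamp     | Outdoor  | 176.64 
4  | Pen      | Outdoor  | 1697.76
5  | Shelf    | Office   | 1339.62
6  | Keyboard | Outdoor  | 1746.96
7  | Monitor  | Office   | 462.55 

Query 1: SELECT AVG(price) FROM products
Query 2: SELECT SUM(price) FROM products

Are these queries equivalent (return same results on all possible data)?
No, not equivalent

Query 1 returns: [(953.5666666666666,)]
Query 2 returns: [(5721.4,)]

Reason: AVG vs SUM give different aggregate values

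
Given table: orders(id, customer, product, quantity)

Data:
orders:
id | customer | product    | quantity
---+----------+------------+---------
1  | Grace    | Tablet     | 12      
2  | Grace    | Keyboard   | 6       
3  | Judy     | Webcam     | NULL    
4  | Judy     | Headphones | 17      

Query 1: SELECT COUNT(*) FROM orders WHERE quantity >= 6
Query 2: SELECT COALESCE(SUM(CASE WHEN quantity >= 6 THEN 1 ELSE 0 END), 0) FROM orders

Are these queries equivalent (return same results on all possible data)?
Yes, equivalent

Both queries return: [(3,)]

Reason: COUNT with WHERE vs conditional SUM (COALESCE handles empty-table NULL)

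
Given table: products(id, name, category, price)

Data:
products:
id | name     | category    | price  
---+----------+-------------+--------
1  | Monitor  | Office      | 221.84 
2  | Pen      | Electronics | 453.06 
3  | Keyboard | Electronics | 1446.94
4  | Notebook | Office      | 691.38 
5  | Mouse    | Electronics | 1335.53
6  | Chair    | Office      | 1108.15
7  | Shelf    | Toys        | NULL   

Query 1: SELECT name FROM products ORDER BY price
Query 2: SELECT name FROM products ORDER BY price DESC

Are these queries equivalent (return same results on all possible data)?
No, not equivalent

Query 1 returns: [('Shelf',), ('Monitor',), ('Pen',), ('Notebook',), ('Chair',), ('Mouse',), ('Keyboard',)]
Query 2 returns: [('Keyboard',), ('Mouse',), ('Chair',), ('Notebook',), ('Pen',), ('Monitor',), ('Shelf',)]

Reason: ASC vs DESC gives opposite ordering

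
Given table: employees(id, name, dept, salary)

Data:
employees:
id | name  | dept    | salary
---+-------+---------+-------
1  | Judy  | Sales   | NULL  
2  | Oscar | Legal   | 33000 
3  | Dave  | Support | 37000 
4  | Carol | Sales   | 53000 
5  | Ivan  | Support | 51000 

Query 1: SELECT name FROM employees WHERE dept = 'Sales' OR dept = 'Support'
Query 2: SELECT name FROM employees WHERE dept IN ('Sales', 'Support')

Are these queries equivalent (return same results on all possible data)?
Yes, equivalent

Both queries return: [('Carol',), ('Dave',), ('Ivan',), ('Judy',)]

Reason: OR vs IN are equivalent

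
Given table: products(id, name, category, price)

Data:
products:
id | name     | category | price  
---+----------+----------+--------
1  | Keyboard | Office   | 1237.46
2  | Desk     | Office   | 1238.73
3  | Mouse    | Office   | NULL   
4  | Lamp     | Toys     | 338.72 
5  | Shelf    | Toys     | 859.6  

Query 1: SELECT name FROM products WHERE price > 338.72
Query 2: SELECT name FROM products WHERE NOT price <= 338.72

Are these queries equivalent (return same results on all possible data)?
Yes, equivalent

Both queries return: [('Desk',), ('Keyboard',), ('Shelf',)]

Reason: Both filter price > 338.72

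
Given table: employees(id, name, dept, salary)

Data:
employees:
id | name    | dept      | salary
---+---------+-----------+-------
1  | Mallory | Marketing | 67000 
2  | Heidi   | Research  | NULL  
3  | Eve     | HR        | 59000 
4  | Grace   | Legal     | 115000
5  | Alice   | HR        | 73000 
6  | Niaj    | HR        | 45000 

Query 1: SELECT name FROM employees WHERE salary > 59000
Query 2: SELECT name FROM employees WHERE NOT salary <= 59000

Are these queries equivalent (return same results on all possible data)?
Yes, equivalent

Both queries return: [('Alice',), ('Grace',), ('Mallory',)]

Reason: Both filter salary > 59000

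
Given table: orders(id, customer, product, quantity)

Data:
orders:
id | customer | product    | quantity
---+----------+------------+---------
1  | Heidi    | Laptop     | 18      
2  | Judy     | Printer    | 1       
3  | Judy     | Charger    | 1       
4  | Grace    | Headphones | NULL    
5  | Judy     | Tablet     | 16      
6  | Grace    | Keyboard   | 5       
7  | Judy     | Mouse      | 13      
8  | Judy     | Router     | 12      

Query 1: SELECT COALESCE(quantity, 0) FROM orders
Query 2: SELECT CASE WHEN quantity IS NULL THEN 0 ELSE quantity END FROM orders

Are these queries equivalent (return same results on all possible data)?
Yes, equivalent

Both queries return: [(0,), (1,), (1,), (5,), (12,), (13,), (16,), (18,)]

Reason: COALESCE vs CASE for NULL handling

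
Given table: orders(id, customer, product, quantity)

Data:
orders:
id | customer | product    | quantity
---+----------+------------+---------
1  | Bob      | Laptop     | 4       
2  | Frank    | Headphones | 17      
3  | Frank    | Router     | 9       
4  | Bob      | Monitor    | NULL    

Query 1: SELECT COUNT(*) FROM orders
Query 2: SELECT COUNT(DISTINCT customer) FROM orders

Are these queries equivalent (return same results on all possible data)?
No, not equivalent

Query 1 returns: [(4,)]
Query 2 returns: [(2,)]

Reason: COUNT(*) counts rows, COUNT(DISTINCT customer) counts unique customers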